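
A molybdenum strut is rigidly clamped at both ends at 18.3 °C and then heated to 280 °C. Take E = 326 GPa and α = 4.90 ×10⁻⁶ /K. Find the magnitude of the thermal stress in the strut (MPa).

ΔT = 261.7 K. Constrained thermal stress σ = E·α·ΔT = 326.0×10³ MPa × 4.90×10⁻⁶ × 261.7 = 418 MPa (compressive).

418 MPa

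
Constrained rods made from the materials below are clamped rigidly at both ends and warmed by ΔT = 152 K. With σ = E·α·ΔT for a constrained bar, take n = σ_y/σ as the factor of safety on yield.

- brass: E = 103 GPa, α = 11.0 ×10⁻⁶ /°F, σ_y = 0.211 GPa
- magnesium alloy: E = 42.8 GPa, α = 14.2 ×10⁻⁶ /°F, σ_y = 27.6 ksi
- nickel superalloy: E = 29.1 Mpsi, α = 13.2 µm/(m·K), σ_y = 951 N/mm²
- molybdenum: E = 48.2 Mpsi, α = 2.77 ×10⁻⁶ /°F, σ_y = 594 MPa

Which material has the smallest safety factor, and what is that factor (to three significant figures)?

brass, n = 0.681

With everything in SI (GPa, ×10⁻⁶/K, MPa):
  brass: E = 103.0, α = 19.8, σ_y = 211.0 → σ = 310 MPa, n = 0.681
  magnesium alloy: E = 42.80, α = 25.6, σ_y = 190.3 → σ = 166 MPa, n = 1.14
  nickel superalloy: E = 200.6, α = 13.2, σ_y = 951.0 → σ = 403 MPa, n = 2.36
  molybdenum: E = 332.3, α = 4.99, σ_y = 594.0 → σ = 252 MPa, n = 2.36
Brass has the lowest safety factor, n = 0.681.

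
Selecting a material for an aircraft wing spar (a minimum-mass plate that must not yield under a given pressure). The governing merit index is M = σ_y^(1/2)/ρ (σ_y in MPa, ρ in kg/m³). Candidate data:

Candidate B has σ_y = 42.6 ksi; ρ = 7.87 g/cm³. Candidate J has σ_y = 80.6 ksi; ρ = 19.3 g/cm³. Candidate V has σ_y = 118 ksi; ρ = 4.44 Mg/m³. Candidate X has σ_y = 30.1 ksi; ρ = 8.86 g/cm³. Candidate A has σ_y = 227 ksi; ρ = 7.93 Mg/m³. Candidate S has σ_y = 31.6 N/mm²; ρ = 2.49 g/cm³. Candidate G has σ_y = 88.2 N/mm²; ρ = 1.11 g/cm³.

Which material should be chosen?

candidate G

In SI units:
  candidate B: σ_y = 293.7 MPa, ρ = 7870 kg/m³
  candidate J: σ_y = 555.7 MPa, ρ = 19300 kg/m³
  candidate V: σ_y = 813.6 MPa, ρ = 4440 kg/m³
  candidate X: σ_y = 207.5 MPa, ρ = 8860 kg/m³
  candidate A: σ_y = 1565 MPa, ρ = 7930 kg/m³
  candidate S: σ_y = 31.60 MPa, ρ = 2490 kg/m³
  candidate G: σ_y = 88.20 MPa, ρ = 1110 kg/m³
  candidate G: M = 8.46×10⁻³
  candidate V: M = 6.42×10⁻³
  candidate A: M = 4.99×10⁻³
  candidate S: M = 2.26×10⁻³
  candidate B: M = 2.18×10⁻³
  candidate X: M = 1.63×10⁻³
  candidate J: M = 1.22×10⁻³
The maximum is for candidate G.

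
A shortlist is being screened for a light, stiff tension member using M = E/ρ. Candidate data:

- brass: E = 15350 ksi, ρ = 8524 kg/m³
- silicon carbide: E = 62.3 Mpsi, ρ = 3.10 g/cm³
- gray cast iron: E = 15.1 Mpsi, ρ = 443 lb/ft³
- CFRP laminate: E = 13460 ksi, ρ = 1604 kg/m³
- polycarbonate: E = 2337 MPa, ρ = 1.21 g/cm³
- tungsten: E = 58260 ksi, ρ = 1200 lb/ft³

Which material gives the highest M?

silicon carbide

Convert each candidate to consistent units, then evaluate M:
  brass: E = 105.8 GPa, ρ = 8524 kg/m³
  silicon carbide: E = 429.5 GPa, ρ = 3100 kg/m³
  gray cast iron: E = 104.1 GPa, ρ = 7096 kg/m³
  CFRP laminate: E = 92.80 GPa, ρ = 1604 kg/m³
  polycarbonate: E = 2.337 GPa, ρ = 1210 kg/m³
  tungsten: E = 401.7 GPa, ρ = 19220 kg/m³
  silicon carbide: M = 139 MN·m/kg
  CFRP laminate: M = 57.9 MN·m/kg
  tungsten: M = 20.9 MN·m/kg
  gray cast iron: M = 14.7 MN·m/kg
  brass: M = 12.4 MN·m/kg
  polycarbonate: M = 1.93 MN·m/kg
The maximum is for silicon carbide.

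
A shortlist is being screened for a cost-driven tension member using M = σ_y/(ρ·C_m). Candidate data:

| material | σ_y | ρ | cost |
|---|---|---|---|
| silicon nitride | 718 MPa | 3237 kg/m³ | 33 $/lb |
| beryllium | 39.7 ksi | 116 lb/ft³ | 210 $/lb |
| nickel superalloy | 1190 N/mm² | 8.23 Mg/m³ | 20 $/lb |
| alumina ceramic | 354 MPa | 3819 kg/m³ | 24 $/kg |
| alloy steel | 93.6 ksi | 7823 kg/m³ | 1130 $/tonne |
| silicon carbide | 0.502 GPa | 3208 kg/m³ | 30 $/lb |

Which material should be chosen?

Normalizing units and computing the index:
  silicon nitride: σ_y = 718.0 MPa, ρ = 3237 kg/m³, cost = 72.75 $/kg
  beryllium: σ_y = 273.7 MPa, ρ = 1858 kg/m³, cost = 463.0 $/kg
  nickel superalloy: σ_y = 1190 MPa, ρ = 8230 kg/m³, cost = 44.09 $/kg
  alumina ceramic: σ_y = 354.0 MPa, ρ = 3819 kg/m³, cost = 24.00 $/kg
  alloy steel: σ_y = 645.3 MPa, ρ = 7823 kg/m³, cost = 1.130 $/kg
  silicon carbide: σ_y = 502.0 MPa, ρ = 3208 kg/m³, cost = 66.14 $/kg
  alloy steel: M = 73.0 kN·m per $
  alumina ceramic: M = 3.86 kN·m per $
  nickel superalloy: M = 3.28 kN·m per $
  silicon nitride: M = 3.05 kN·m per $
  silicon carbide: M = 2.37 kN·m per $
  beryllium: M = 0.318 kN·m per $
The maximum is for alloy steel.

alloy steel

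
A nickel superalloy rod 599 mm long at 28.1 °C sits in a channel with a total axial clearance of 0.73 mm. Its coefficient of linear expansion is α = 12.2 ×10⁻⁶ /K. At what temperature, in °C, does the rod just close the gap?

α·L₀·ΔT = 0.73 mm ⇒ ΔT = 0.73 / (12.2×10⁻⁶ × 599.0) = 99.89 K.
T = 28.1 + 99.89 = 128.0 °C.

128 °C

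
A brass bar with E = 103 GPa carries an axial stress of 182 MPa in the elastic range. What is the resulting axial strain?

ε = σ/E = 182 / 103000 = 1.77×10⁻³.

1.77×10⁻³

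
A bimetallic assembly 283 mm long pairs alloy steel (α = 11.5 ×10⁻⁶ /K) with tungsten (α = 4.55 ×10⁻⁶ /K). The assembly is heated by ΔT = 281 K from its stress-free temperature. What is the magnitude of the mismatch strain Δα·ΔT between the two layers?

1.95×10⁻³

Δα = |11.5 − 4.55|×10⁻⁶/K = 6.95×10⁻⁶/K.
Mismatch strain = Δα·ΔT = 6.95×10⁻⁶ × 281.0 = 1.95×10⁻³.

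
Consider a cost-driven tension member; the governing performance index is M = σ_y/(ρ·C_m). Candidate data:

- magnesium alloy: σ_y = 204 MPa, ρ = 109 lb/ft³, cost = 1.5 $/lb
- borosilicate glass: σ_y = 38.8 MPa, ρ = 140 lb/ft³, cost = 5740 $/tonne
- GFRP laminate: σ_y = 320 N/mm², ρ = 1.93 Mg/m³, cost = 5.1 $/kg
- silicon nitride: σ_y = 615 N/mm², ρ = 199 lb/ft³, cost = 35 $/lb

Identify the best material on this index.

Putting every candidate on a common basis:
  magnesium alloy: σ_y = 204.0 MPa, ρ = 1746 kg/m³, cost = 3.307 $/kg
  borosilicate glass: σ_y = 38.80 MPa, ρ = 2243 kg/m³, cost = 5.740 $/kg
  GFRP laminate: σ_y = 320.0 MPa, ρ = 1930 kg/m³, cost = 5.100 $/kg
  silicon nitride: σ_y = 615.0 MPa, ρ = 3188 kg/m³, cost = 77.16 $/kg
  magnesium alloy: M = 35.3 kN·m per $
  GFRP laminate: M = 32.5 kN·m per $
  borosilicate glass: M = 3.01 kN·m per $
  silicon nitride: M = 2.50 kN·m per $
The maximum is for magnesium alloy.

magnesium alloy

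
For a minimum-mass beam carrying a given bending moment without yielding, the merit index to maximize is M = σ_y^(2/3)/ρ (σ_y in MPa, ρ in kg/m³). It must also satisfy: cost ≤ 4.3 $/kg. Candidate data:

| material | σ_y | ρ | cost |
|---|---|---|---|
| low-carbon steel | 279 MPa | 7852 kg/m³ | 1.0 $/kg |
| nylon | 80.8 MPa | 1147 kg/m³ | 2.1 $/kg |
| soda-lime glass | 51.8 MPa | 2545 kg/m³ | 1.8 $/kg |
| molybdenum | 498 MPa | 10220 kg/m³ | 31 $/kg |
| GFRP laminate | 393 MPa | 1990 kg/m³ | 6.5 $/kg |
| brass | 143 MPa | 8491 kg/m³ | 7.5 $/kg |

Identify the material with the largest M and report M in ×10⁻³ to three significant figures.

nylon, M = 16.3×10⁻³

Screen on constraints: cost ≤ 4.3 $/kg. Survivors: low-carbon steel, nylon, soda-lime glass.
Computing M directly (units already consistent):
  nylon: M = 16.3×10⁻³
  soda-lime glass: M = 5.46×10⁻³
  low-carbon steel: M = 5.44×10⁻³
Nylon ranks first.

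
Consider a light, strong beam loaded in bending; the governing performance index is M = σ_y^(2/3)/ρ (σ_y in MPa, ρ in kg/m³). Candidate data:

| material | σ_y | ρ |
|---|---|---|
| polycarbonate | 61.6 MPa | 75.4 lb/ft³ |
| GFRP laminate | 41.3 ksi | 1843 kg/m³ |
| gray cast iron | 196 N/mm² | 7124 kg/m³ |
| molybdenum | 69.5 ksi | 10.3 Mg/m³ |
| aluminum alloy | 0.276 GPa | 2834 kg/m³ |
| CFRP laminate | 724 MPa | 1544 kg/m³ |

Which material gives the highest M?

After converting to SI:
  polycarbonate: σ_y = 61.60 MPa, ρ = 1208 kg/m³
  GFRP laminate: σ_y = 284.8 MPa, ρ = 1843 kg/m³
  gray cast iron: σ_y = 196.0 MPa, ρ = 7124 kg/m³
  molybdenum: σ_y = 479.2 MPa, ρ = 10300 kg/m³
  aluminum alloy: σ_y = 276.0 MPa, ρ = 2834 kg/m³
  CFRP laminate: σ_y = 724.0 MPa, ρ = 1544 kg/m³
  CFRP laminate: M = 52.2×10⁻³
  GFRP laminate: M = 23.5×10⁻³
  aluminum alloy: M = 15.0×10⁻³
  polycarbonate: M = 12.9×10⁻³
  molybdenum: M = 5.95×10⁻³
  gray cast iron: M = 4.74×10⁻³
The maximum is for CFRP laminate.

CFRP laminate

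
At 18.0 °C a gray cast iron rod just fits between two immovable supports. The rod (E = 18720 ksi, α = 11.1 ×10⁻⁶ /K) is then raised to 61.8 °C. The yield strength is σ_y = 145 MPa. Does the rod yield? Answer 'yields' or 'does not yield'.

does not yield

E = 18720 ksi = 129.1 GPa.
ΔT = 43.80 K. Constrained thermal stress σ = E·α·ΔT = 129.1×10³ MPa × 11.1×10⁻⁶ × 43.80 = 62.8 MPa (compressive).
Compare to σ_y = 145 MPa: σ < σ_y, so it does not yield.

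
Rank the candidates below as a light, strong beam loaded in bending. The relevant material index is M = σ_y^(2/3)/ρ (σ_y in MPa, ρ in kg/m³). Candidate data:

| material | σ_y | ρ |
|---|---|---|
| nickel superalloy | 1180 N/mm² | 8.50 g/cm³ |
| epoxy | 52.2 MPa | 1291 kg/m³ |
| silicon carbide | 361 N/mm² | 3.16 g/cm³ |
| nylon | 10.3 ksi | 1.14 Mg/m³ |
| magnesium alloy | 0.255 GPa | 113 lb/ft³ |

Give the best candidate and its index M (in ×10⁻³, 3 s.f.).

magnesium alloy, M = 22.2×10⁻³

In SI units:
  nickel superalloy: σ_y = 1180 MPa, ρ = 8500 kg/m³
  epoxy: σ_y = 52.20 MPa, ρ = 1291 kg/m³
  silicon carbide: σ_y = 361.0 MPa, ρ = 3160 kg/m³
  nylon: σ_y = 71.02 MPa, ρ = 1140 kg/m³
  magnesium alloy: σ_y = 255.0 MPa, ρ = 1810 kg/m³
  magnesium alloy: M = 22.2×10⁻³
  silicon carbide: M = 16.0×10⁻³
  nylon: M = 15.0×10⁻³
  nickel superalloy: M = 13.1×10⁻³
  epoxy: M = 10.8×10⁻³
Highest index: magnesium alloy.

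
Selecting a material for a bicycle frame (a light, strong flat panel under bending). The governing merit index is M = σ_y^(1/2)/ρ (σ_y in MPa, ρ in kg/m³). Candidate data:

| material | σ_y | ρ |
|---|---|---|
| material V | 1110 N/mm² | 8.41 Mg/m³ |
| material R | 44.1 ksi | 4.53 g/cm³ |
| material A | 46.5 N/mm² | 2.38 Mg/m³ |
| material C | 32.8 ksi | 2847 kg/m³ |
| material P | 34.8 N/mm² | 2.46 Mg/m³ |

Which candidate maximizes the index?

After converting to SI:
  material V: σ_y = 1110 MPa, ρ = 8410 kg/m³
  material R: σ_y = 304.1 MPa, ρ = 4530 kg/m³
  material A: σ_y = 46.50 MPa, ρ = 2380 kg/m³
  material C: σ_y = 226.1 MPa, ρ = 2847 kg/m³
  material P: σ_y = 34.80 MPa, ρ = 2460 kg/m³
  material C: M = 5.28×10⁻³
  material V: M = 3.96×10⁻³
  material R: M = 3.85×10⁻³
  material A: M = 2.87×10⁻³
  material P: M = 2.40×10⁻³
Material C has the largest M.

material C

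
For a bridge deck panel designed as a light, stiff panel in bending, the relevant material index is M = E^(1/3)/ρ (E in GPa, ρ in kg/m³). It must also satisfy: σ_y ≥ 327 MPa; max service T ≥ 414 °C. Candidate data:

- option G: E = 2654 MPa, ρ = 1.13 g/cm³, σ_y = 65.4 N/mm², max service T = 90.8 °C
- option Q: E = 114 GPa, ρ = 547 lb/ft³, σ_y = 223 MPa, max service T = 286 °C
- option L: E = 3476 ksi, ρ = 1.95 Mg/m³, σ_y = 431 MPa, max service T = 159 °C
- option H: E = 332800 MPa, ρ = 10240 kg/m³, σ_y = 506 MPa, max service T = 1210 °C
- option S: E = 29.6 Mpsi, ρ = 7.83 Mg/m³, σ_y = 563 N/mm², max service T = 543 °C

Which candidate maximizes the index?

Screen on constraints: σ_y ≥ 327 MPa; max service T ≥ 414 °C. Survivors: option H, option S.
After converting to SI:
  option H: E = 332.8 GPa, ρ = 10240 kg/m³
  option S: E = 204.1 GPa, ρ = 7830 kg/m³
  option S: M = 0.752×10⁻³
  option H: M = 0.677×10⁻³
Option S has the largest M.

option S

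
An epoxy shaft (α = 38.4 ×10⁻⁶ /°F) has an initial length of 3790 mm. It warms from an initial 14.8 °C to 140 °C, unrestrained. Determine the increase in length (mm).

32.8 mm

Convert α: 38.4×10⁻⁶/°F × (9/5) = 69.1×10⁻⁶/K.
ΔT = 140 − 14.8 = 125.2 K.
ΔL = α·L₀·ΔT = 69.1×10⁻⁶ × 3790 mm × 125.2 K = 32.8 mm.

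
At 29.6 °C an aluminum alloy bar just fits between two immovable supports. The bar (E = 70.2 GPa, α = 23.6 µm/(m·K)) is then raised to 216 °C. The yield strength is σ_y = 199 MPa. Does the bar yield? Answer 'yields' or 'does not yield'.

yields

ΔT = 186.4 K. Constrained thermal stress σ = E·α·ΔT = 70.20×10³ MPa × 23.6×10⁻⁶ × 186.4 = 309 MPa (compressive).
Compare to σ_y = 199 MPa: σ ≥ σ_y, so it yields.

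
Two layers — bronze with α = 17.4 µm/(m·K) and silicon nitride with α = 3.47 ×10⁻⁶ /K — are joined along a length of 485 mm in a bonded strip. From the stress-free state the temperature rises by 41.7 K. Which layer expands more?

bronze

α(bronze) = 17.4×10⁻⁶/K vs α(silicon nitride) = 3.47×10⁻⁶/K.
Higher α expands more for the same ΔT: bronze.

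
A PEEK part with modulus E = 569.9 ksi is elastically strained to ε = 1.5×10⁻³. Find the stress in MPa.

5.89 MPa

E = 569.9 ksi = 3.929 GPa.
σ = E·ε = 3929 MPa × 1.5×10⁻³ = 5.89 MPa.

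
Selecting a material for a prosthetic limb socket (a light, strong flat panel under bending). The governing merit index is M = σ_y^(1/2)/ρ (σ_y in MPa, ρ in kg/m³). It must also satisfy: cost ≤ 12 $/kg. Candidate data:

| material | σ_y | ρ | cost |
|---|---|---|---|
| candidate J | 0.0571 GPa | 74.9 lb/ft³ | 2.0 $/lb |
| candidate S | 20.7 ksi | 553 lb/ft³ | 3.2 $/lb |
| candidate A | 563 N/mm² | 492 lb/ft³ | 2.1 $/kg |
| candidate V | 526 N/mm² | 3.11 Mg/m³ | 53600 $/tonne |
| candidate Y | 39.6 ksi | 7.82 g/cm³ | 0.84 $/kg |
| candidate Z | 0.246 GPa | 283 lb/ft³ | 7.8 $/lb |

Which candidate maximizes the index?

Screen on constraints: cost ≤ 12 $/kg. Survivors: candidate J, candidate S, candidate A, candidate Y.
After converting to SI:
  candidate J: σ_y = 57.10 MPa, ρ = 1200 kg/m³
  candidate S: σ_y = 142.7 MPa, ρ = 8858 kg/m³
  candidate A: σ_y = 563.0 MPa, ρ = 7881 kg/m³
  candidate Y: σ_y = 273.0 MPa, ρ = 7820 kg/m³
  candidate J: M = 6.30×10⁻³
  candidate A: M = 3.01×10⁻³
  candidate Y: M = 2.11×10⁻³
  candidate S: M = 1.35×10⁻³
Highest index: candidate J.

candidate J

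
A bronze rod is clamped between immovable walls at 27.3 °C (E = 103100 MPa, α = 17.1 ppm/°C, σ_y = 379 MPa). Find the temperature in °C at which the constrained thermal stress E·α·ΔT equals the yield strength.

E = 103100 MPa = 103.1 GPa.
E·α·ΔT = 379.0 MPa ⇒ ΔT = 379.0 / (103.1×10³ × 17.1×10⁻⁶) = 215.0 K.
T = 27.3 + 215.0 = 242.3 °C.

242 °C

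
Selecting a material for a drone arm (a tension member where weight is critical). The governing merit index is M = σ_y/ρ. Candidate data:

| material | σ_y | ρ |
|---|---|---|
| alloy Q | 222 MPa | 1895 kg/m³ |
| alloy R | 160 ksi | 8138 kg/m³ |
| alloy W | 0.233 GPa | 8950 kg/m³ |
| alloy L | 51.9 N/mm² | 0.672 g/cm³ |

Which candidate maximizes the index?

alloy R

Normalizing units and computing the index:
  alloy Q: σ_y = 222.0 MPa, ρ = 1895 kg/m³
  alloy R: σ_y = 1103 MPa, ρ = 8138 kg/m³
  alloy W: σ_y = 233.0 MPa, ρ = 8950 kg/m³
  alloy L: σ_y = 51.90 MPa, ρ = 672.0 kg/m³
  alloy R: M = 136 kN·m/kg
  alloy Q: M = 117 kN·m/kg
  alloy L: M = 77.2 kN·m/kg
  alloy W: M = 26.0 kN·m/kg
The maximum is for alloy R.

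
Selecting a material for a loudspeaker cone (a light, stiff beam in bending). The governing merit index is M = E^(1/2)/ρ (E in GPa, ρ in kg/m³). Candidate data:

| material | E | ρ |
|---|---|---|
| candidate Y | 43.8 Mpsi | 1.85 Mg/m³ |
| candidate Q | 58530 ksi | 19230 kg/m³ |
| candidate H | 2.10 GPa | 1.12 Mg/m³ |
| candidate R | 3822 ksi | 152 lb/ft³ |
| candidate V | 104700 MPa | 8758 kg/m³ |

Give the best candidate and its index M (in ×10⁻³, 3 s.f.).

In SI units:
  candidate Y: E = 302.0 GPa, ρ = 1850 kg/m³
  candidate Q: E = 403.6 GPa, ρ = 19230 kg/m³
  candidate H: E = 2.100 GPa, ρ = 1120 kg/m³
  candidate R: E = 26.35 GPa, ρ = 2435 kg/m³
  candidate V: E = 104.7 GPa, ρ = 8758 kg/m³
  candidate Y: M = 9.39×10⁻³
  candidate R: M = 2.11×10⁻³
  candidate H: M = 1.29×10⁻³
  candidate V: M = 1.17×10⁻³
  candidate Q: M = 1.04×10⁻³
Candidate Y has the largest M.

candidate Y, M = 9.39×10⁻³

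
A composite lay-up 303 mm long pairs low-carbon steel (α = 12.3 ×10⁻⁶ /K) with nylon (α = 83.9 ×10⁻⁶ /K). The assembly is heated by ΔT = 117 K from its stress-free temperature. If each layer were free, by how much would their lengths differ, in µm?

2540 µm

Δα = |12.3 − 83.9|×10⁻⁶/K = 71.6×10⁻⁶/K.
ΔL_mismatch = Δα·L·ΔT = 71.6×10⁻⁶ × 303.0 mm × 117.0 K = 2540 µm.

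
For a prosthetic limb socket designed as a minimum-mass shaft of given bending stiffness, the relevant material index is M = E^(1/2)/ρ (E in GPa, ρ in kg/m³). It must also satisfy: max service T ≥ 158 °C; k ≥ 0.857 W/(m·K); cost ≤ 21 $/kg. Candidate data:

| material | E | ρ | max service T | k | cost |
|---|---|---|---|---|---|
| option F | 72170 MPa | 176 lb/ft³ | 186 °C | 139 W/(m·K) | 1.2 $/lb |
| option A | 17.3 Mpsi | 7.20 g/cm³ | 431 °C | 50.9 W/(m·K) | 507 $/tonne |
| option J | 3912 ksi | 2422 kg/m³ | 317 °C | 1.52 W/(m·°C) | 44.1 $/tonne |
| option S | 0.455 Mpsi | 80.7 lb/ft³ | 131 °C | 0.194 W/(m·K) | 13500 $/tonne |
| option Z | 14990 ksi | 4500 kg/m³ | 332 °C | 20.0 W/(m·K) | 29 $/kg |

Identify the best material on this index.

option F

Screen on constraints: max service T ≥ 158 °C; k ≥ 0.857 W/(m·K); cost ≤ 21 $/kg. Survivors: option F, option A, option J.
Normalizing units and computing the index:
  option F: E = 72.17 GPa, ρ = 2819 kg/m³
  option A: E = 119.3 GPa, ρ = 7200 kg/m³
  option J: E = 26.97 GPa, ρ = 2422 kg/m³
  option F: M = 3.01×10⁻³
  option J: M = 2.14×10⁻³
  option A: M = 1.52×10⁻³
Option F ranks first.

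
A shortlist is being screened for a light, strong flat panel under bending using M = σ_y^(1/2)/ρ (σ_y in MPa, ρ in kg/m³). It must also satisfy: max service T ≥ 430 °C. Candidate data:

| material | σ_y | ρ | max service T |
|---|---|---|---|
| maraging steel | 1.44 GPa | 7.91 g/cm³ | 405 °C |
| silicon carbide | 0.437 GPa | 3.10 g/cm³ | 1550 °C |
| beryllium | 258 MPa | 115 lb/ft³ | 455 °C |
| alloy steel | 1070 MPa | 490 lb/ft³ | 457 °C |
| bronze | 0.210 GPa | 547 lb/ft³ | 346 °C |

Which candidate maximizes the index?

beryllium

Screen on constraints: max service T ≥ 430 °C. Survivors: silicon carbide, beryllium, alloy steel.
After converting to SI:
  silicon carbide: σ_y = 437.0 MPa, ρ = 3100 kg/m³
  beryllium: σ_y = 258.0 MPa, ρ = 1842 kg/m³
  alloy steel: σ_y = 1070 MPa, ρ = 7849 kg/m³
  beryllium: M = 8.72×10⁻³
  silicon carbide: M = 6.74×10⁻³
  alloy steel: M = 4.17×10⁻³
Beryllium ranks first.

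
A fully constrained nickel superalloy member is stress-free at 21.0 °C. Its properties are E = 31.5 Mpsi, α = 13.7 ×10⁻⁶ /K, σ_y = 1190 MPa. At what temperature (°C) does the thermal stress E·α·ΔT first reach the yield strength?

421 °C

E = 31.5 Mpsi = 217.2 GPa.
E·α·ΔT = 1190 MPa ⇒ ΔT = 1190 / (217.2×10³ × 13.7×10⁻⁶) = 399.9 K.
T = 21.0 + 399.9 = 420.9 °C.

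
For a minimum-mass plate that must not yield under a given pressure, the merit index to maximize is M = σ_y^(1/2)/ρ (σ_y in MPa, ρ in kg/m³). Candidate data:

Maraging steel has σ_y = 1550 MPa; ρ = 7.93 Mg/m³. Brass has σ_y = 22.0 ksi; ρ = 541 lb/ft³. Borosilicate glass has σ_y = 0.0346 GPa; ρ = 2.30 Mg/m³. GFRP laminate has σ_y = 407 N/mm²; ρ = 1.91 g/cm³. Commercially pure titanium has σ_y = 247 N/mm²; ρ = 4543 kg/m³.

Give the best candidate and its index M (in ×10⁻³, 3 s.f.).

Putting every candidate on a common basis:
  maraging steel: σ_y = 1550 MPa, ρ = 7930 kg/m³
  brass: σ_y = 151.7 MPa, ρ = 8666 kg/m³
  borosilicate glass: σ_y = 34.60 MPa, ρ = 2300 kg/m³
  GFRP laminate: σ_y = 407.0 MPa, ρ = 1910 kg/m³
  commercially pure titanium: σ_y = 247.0 MPa, ρ = 4543 kg/m³
  GFRP laminate: M = 10.6×10⁻³
  maraging steel: M = 4.96×10⁻³
  commercially pure titanium: M = 3.46×10⁻³
  borosilicate glass: M = 2.56×10⁻³
  brass: M = 1.42×10⁻³
GFRP laminate has the largest M.

GFRP laminate, M = 10.6×10⁻³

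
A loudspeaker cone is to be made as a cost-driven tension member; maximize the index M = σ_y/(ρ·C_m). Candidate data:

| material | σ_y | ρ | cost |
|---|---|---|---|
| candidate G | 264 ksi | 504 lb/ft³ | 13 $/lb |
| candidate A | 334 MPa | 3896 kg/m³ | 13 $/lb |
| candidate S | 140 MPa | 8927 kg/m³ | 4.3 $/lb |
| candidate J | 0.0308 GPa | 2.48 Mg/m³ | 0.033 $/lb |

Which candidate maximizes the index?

candidate J

Putting every candidate on a common basis:
  candidate G: σ_y = 1820 MPa, ρ = 8073 kg/m³, cost = 28.66 $/kg
  candidate A: σ_y = 334.0 MPa, ρ = 3896 kg/m³, cost = 28.66 $/kg
  candidate S: σ_y = 140.0 MPa, ρ = 8927 kg/m³, cost = 9.480 $/kg
  candidate J: σ_y = 30.80 MPa, ρ = 2480 kg/m³, cost = 0.07275 $/kg
  candidate J: M = 171 kN·m per $
  candidate G: M = 7.87 kN·m per $
  candidate A: M = 2.99 kN·m per $
  candidate S: M = 1.65 kN·m per $
The maximum is for candidate J.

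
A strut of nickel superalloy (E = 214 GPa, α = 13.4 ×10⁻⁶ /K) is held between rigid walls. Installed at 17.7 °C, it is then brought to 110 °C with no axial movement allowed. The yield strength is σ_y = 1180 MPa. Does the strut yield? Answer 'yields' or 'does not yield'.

ΔT = 92.30 K. Constrained thermal stress σ = E·α·ΔT = 214.0×10³ MPa × 13.4×10⁻⁶ × 92.30 = 265 MPa (compressive).
Compare to σ_y = 1180 MPa: σ < σ_y, so it does not yield.

does not yield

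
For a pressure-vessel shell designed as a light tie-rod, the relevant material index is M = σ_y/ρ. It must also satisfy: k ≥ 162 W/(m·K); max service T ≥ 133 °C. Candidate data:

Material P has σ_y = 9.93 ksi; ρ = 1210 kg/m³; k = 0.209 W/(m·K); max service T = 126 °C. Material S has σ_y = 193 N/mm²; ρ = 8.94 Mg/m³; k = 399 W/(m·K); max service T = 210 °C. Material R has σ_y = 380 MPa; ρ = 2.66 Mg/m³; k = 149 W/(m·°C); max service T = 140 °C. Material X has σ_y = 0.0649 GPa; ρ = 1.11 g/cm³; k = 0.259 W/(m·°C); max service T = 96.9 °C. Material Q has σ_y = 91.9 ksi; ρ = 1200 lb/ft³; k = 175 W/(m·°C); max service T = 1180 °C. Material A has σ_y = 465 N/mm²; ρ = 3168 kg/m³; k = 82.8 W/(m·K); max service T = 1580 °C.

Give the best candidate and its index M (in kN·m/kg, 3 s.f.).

material Q, M = 33.0 kN·m/kg

Screen on constraints: k ≥ 162 W/(m·K); max service T ≥ 133 °C. Survivors: material S, material Q.
Convert each candidate to consistent units, then evaluate M:
  material S: σ_y = 193.0 MPa, ρ = 8940 kg/m³
  material Q: σ_y = 633.6 MPa, ρ = 19220 kg/m³
  material Q: M = 33.0 kN·m/kg
  material S: M = 21.6 kN·m/kg
Material Q has the largest M.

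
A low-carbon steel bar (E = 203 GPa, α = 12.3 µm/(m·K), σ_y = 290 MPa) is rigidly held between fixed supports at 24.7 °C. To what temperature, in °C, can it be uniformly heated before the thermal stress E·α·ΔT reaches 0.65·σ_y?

100 °C

E·α·ΔT = 188.5 MPa ⇒ ΔT = 188.5 / (203.0×10³ × 12.3×10⁻⁶) = 75.49 K.
T = 24.7 + 75.49 = 100.2 °C.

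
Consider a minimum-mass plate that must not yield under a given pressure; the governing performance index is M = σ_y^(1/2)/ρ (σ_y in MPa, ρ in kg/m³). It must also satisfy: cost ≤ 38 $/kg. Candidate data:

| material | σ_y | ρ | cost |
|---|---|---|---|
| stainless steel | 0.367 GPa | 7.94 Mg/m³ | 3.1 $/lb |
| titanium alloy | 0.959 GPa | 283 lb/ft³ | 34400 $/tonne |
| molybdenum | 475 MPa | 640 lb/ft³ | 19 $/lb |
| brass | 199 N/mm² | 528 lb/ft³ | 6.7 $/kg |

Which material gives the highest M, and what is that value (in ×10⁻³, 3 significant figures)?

titanium alloy, M = 6.83×10⁻³

Screen on constraints: cost ≤ 38 $/kg. Survivors: stainless steel, titanium alloy, brass.
Putting every candidate on a common basis:
  stainless steel: σ_y = 367.0 MPa, ρ = 7940 kg/m³
  titanium alloy: σ_y = 959.0 MPa, ρ = 4533 kg/m³
  brass: σ_y = 199.0 MPa, ρ = 8458 kg/m³
  titanium alloy: M = 6.83×10⁻³
  stainless steel: M = 2.41×10⁻³
  brass: M = 1.67×10⁻³
Highest index: titanium alloy.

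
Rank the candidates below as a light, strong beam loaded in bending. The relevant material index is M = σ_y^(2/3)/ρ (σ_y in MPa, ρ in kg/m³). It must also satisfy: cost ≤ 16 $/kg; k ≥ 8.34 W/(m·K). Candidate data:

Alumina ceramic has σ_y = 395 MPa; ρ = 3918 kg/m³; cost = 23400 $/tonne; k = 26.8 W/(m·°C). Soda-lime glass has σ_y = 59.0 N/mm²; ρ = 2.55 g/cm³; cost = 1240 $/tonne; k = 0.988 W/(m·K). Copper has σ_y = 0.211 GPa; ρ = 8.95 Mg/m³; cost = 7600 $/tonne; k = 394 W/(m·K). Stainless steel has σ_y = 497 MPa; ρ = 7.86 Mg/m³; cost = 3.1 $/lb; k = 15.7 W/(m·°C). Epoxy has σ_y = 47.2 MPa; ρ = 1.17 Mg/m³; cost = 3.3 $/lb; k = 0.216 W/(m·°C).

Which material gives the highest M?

stainless steel

Screen on constraints: cost ≤ 16 $/kg; k ≥ 8.34 W/(m·K). Survivors: copper, stainless steel.
Normalizing units and computing the index:
  copper: σ_y = 211.0 MPa, ρ = 8950 kg/m³
  stainless steel: σ_y = 497.0 MPa, ρ = 7860 kg/m³
  stainless steel: M = 7.98×10⁻³
  copper: M = 3.96×10⁻³
Highest index: stainless steel.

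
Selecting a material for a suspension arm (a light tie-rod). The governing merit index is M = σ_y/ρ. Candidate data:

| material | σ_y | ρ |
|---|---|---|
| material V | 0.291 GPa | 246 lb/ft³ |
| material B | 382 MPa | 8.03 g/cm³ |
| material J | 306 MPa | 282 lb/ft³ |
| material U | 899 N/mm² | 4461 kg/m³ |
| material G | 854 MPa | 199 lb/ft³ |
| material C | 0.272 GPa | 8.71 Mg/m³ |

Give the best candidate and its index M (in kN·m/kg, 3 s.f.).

material G, M = 268 kN·m/kg

After converting to SI:
  material V: σ_y = 291.0 MPa, ρ = 3941 kg/m³
  material B: σ_y = 382.0 MPa, ρ = 8030 kg/m³
  material J: σ_y = 306.0 MPa, ρ = 4517 kg/m³
  material U: σ_y = 899.0 MPa, ρ = 4461 kg/m³
  material G: σ_y = 854.0 MPa, ρ = 3188 kg/m³
  material C: σ_y = 272.0 MPa, ρ = 8710 kg/m³
  material G: M = 268 kN·m/kg
  material U: M = 202 kN·m/kg
  material V: M = 73.8 kN·m/kg
  material J: M = 67.7 kN·m/kg
  material B: M = 47.6 kN·m/kg
  material C: M = 31.2 kN·m/kg
Material G ranks first.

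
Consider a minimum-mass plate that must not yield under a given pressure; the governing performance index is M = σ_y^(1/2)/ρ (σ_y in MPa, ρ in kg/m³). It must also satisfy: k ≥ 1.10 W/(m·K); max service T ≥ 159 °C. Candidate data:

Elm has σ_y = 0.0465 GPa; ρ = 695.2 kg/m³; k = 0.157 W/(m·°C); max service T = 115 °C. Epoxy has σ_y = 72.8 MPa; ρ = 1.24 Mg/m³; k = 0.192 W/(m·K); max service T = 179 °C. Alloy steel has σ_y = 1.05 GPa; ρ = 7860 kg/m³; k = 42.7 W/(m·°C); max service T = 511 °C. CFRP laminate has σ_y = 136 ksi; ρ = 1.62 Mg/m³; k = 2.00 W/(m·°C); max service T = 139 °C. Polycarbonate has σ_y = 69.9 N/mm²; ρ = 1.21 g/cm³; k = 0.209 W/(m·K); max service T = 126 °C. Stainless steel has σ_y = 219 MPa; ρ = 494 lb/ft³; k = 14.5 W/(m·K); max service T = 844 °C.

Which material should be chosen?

alloy steel

Screen on constraints: k ≥ 1.10 W/(m·K); max service T ≥ 159 °C. Survivors: alloy steel, stainless steel.
Putting every candidate on a common basis:
  alloy steel: σ_y = 1050 MPa, ρ = 7860 kg/m³
  stainless steel: σ_y = 219.0 MPa, ρ = 7913 kg/m³
  alloy steel: M = 4.12×10⁻³
  stainless steel: M = 1.87×10⁻³
Alloy steel ranks first.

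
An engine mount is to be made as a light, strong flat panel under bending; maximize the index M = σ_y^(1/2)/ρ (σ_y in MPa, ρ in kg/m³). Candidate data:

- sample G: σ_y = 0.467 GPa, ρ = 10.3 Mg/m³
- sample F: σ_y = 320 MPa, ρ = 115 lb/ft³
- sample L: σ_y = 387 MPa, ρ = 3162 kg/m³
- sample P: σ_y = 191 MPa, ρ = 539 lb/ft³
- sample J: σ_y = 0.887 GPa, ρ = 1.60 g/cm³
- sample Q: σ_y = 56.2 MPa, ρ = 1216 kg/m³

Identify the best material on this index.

In SI units:
  sample G: σ_y = 467.0 MPa, ρ = 10300 kg/m³
  sample F: σ_y = 320.0 MPa, ρ = 1842 kg/m³
  sample L: σ_y = 387.0 MPa, ρ = 3162 kg/m³
  sample P: σ_y = 191.0 MPa, ρ = 8634 kg/m³
  sample J: σ_y = 887.0 MPa, ρ = 1600 kg/m³
  sample Q: σ_y = 56.20 MPa, ρ = 1216 kg/m³
  sample J: M = 18.6×10⁻³
  sample F: M = 9.71×10⁻³
  sample L: M = 6.22×10⁻³
  sample Q: M = 6.17×10⁻³
  sample G: M = 2.10×10⁻³
  sample P: M = 1.60×10⁻³
The maximum is for sample J.

sample J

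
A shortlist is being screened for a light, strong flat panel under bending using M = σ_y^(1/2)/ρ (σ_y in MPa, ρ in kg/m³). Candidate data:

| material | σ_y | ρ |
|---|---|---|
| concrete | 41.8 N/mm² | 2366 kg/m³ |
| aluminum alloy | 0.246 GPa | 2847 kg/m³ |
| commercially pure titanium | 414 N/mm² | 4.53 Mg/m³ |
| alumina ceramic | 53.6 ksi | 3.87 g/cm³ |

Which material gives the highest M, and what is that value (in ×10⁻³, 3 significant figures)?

Normalizing units and computing the index:
  concrete: σ_y = 41.80 MPa, ρ = 2366 kg/m³
  aluminum alloy: σ_y = 246.0 MPa, ρ = 2847 kg/m³
  commercially pure titanium: σ_y = 414.0 MPa, ρ = 4530 kg/m³
  alumina ceramic: σ_y = 369.6 MPa, ρ = 3870 kg/m³
  aluminum alloy: M = 5.51×10⁻³
  alumina ceramic: M = 4.97×10⁻³
  commercially pure titanium: M = 4.49×10⁻³
  concrete: M = 2.73×10⁻³
The maximum is for aluminum alloy.

aluminum alloy, M = 5.51×10⁻³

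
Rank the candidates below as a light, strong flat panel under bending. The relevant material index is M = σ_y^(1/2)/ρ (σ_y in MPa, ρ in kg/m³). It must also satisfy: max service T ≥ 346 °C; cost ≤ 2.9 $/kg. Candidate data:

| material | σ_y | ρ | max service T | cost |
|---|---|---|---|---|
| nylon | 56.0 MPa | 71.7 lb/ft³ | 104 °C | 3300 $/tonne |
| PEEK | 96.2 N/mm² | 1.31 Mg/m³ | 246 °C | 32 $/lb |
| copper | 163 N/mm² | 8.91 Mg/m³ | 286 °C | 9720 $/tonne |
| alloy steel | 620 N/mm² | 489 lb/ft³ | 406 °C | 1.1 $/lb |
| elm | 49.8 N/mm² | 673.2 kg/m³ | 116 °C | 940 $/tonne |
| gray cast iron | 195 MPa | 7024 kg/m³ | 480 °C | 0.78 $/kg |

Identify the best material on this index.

Screen on constraints: max service T ≥ 346 °C; cost ≤ 2.9 $/kg. Survivors: alloy steel, gray cast iron.
Putting every candidate on a common basis:
  alloy steel: σ_y = 620.0 MPa, ρ = 7833 kg/m³
  gray cast iron: σ_y = 195.0 MPa, ρ = 7024 kg/m³
  alloy steel: M = 3.18×10⁻³
  gray cast iron: M = 1.99×10⁻³
Alloy steel ranks first.

alloy steel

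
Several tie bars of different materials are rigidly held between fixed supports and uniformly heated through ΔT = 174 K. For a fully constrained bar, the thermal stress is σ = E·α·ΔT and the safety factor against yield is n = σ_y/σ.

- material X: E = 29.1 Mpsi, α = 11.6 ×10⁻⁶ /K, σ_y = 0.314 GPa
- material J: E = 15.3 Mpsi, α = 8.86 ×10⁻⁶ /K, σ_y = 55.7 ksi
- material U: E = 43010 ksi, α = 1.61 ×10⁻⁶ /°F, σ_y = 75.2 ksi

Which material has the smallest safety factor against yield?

material X

In consistent units (E in GPa, α in ×10⁻⁶/K, σ_y in MPa):
  material X: E = 200.6, α = 11.6, σ_y = 314.0 → σ = 405 MPa, n = 0.775
  material J: E = 105.5, α = 8.86, σ_y = 384.0 → σ = 163 MPa, n = 2.36
  material U: E = 296.5, α = 2.90, σ_y = 518.5 → σ = 150 MPa, n = 3.47
Smallest n: material X with n = 0.775.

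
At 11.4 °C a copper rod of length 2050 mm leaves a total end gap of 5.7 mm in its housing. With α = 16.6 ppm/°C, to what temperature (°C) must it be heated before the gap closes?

179 °C

α·L₀·ΔT = 5.7 mm ⇒ ΔT = 5.7 / (16.6×10⁻⁶ × 2050.0) = 167.5 K.
T = 11.4 + 167.5 = 178.9 °C.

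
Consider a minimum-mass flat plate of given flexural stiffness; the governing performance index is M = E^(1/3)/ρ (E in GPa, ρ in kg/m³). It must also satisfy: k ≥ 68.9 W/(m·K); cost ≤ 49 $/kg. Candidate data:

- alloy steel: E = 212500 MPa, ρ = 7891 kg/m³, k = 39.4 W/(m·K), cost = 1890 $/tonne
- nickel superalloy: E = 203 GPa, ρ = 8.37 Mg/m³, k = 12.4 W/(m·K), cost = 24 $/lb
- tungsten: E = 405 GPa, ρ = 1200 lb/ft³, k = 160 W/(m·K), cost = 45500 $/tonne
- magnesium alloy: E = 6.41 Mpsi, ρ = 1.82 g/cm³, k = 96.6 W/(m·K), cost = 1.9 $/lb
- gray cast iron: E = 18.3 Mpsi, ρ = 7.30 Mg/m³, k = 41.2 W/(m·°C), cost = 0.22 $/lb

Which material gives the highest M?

Screen on constraints: k ≥ 68.9 W/(m·K); cost ≤ 49 $/kg. Survivors: tungsten, magnesium alloy.
In SI units:
  tungsten: E = 405.0 GPa, ρ = 19220 kg/m³
  magnesium alloy: E = 44.20 GPa, ρ = 1820 kg/m³
  magnesium alloy: M = 1.94×10⁻³
  tungsten: M = 0.385×10⁻³
Magnesium alloy ranks first.

magnesium alloy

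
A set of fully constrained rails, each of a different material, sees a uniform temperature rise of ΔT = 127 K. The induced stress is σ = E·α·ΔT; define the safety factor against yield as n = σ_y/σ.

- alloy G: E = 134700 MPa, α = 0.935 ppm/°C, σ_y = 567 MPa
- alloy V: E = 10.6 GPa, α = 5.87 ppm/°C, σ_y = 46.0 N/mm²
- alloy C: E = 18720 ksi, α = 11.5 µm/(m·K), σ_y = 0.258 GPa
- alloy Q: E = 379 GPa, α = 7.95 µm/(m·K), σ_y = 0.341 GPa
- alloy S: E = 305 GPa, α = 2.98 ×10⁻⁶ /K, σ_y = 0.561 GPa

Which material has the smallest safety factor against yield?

alloy Q

Converting E to GPa, α to ×10⁻⁶/K, σ_y to MPa, then σ and n for each:
  alloy G: E = 134.7, α = 0.935, σ_y = 567.0 → σ = 16.0 MPa, n = 35.4
  alloy V: E = 10.60, α = 5.87, σ_y = 46.00 → σ = 7.90 MPa, n = 5.82
  alloy C: E = 129.1, α = 11.5, σ_y = 258.0 → σ = 189 MPa, n = 1.37
  alloy Q: E = 379.0, α = 7.95, σ_y = 341.0 → σ = 383 MPa, n = 0.891
  alloy S: E = 305.0, α = 2.98, σ_y = 561.0 → σ = 115 MPa, n = 4.86
Smallest n: alloy Q with n = 0.891.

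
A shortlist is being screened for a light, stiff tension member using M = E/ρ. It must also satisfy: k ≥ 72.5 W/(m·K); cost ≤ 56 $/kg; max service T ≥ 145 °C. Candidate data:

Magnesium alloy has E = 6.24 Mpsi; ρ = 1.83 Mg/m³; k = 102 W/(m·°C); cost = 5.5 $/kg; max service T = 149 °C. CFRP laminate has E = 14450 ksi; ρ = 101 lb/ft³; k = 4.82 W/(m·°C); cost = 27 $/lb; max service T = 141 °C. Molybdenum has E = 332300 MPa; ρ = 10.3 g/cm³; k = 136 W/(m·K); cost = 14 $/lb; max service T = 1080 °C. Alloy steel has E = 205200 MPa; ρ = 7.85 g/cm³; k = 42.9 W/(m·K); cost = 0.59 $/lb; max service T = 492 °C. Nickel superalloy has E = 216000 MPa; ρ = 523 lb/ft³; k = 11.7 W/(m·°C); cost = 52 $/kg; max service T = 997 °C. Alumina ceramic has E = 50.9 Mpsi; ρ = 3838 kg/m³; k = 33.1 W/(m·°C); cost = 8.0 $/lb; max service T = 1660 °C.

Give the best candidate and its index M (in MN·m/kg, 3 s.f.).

molybdenum, M = 32.3 MN·m/kg

Screen on constraints: k ≥ 72.5 W/(m·K); cost ≤ 56 $/kg; max service T ≥ 145 °C. Survivors: magnesium alloy, molybdenum.
Normalizing units and computing the index:
  magnesium alloy: E = 43.02 GPa, ρ = 1830 kg/m³
  molybdenum: E = 332.3 GPa, ρ = 10300 kg/m³
  molybdenum: M = 32.3 MN·m/kg
  magnesium alloy: M = 23.5 MN·m/kg
Highest index: molybdenum.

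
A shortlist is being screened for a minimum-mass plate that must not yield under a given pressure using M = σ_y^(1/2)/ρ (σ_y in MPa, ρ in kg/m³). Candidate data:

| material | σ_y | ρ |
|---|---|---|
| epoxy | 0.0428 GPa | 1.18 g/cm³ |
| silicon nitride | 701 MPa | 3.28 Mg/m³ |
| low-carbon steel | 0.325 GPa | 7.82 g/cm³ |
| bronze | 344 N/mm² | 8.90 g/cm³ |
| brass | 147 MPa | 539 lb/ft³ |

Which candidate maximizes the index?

After converting to SI:
  epoxy: σ_y = 42.80 MPa, ρ = 1180 kg/m³
  silicon nitride: σ_y = 701.0 MPa, ρ = 3280 kg/m³
  low-carbon steel: σ_y = 325.0 MPa, ρ = 7820 kg/m³
  bronze: σ_y = 344.0 MPa, ρ = 8900 kg/m³
  brass: σ_y = 147.0 MPa, ρ = 8634 kg/m³
  silicon nitride: M = 8.07×10⁻³
  epoxy: M = 5.54×10⁻³
  low-carbon steel: M = 2.31×10⁻³
  bronze: M = 2.08×10⁻³
  brass: M = 1.40×10⁻³
The maximum is for silicon nitride.

silicon nitride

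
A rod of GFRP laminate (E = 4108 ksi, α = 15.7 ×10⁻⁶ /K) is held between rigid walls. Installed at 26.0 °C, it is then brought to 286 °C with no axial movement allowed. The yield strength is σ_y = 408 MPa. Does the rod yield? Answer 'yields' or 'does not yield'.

E = 4108 ksi = 28.32 GPa.
ΔT = 260.0 K. Constrained thermal stress σ = E·α·ΔT = 28.32×10³ MPa × 15.7×10⁻⁶ × 260.0 = 116 MPa (compressive).
Compare to σ_y = 408 MPa: σ < σ_y, so it does not yield.

does not yield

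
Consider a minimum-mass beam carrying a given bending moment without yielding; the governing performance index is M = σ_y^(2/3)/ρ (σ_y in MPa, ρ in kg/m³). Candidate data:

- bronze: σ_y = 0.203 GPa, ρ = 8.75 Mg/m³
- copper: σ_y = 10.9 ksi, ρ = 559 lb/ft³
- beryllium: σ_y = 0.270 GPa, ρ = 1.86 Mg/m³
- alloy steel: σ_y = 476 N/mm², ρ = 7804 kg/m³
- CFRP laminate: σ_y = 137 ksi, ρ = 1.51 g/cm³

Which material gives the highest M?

Normalizing units and computing the index:
  bronze: σ_y = 203.0 MPa, ρ = 8750 kg/m³
  copper: σ_y = 75.15 MPa, ρ = 8954 kg/m³
  beryllium: σ_y = 270.0 MPa, ρ = 1860 kg/m³
  alloy steel: σ_y = 476.0 MPa, ρ = 7804 kg/m³
  CFRP laminate: σ_y = 944.6 MPa, ρ = 1510 kg/m³
  CFRP laminate: M = 63.8×10⁻³
  beryllium: M = 22.5×10⁻³
  alloy steel: M = 7.81×10⁻³
  bronze: M = 3.95×10⁻³
  copper: M = 1.99×10⁻³
Highest index: CFRP laminate.

CFRP laminate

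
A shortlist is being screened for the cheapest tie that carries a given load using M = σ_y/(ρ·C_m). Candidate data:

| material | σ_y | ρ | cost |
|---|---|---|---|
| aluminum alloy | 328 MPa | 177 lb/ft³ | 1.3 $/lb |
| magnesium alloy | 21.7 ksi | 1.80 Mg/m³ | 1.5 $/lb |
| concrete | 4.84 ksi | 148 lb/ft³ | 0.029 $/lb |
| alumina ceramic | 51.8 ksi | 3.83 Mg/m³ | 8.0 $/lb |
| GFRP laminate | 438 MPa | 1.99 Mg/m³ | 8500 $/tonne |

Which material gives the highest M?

concrete

Convert each candidate to consistent units, then evaluate M:
  aluminum alloy: σ_y = 328.0 MPa, ρ = 2835 kg/m³, cost = 2.866 $/kg
  magnesium alloy: σ_y = 149.6 MPa, ρ = 1800 kg/m³, cost = 3.307 $/kg
  concrete: σ_y = 33.37 MPa, ρ = 2371 kg/m³, cost = 0.06393 $/kg
  alumina ceramic: σ_y = 357.1 MPa, ρ = 3830 kg/m³, cost = 17.64 $/kg
  GFRP laminate: σ_y = 438.0 MPa, ρ = 1990 kg/m³, cost = 8.500 $/kg
  concrete: M = 220 kN·m per $
  aluminum alloy: M = 40.4 kN·m per $
  GFRP laminate: M = 25.9 kN·m per $
  magnesium alloy: M = 25.1 kN·m per $
  alumina ceramic: M = 5.29 kN·m per $
The maximum is for concrete.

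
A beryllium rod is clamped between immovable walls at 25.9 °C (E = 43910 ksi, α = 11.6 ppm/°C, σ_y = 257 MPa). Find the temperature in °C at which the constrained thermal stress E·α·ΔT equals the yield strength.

99.1 °C

E = 43910 ksi = 302.7 GPa.
E·α·ΔT = 257.0 MPa ⇒ ΔT = 257.0 / (302.7×10³ × 11.6×10⁻⁶) = 73.18 K.
T = 25.9 + 73.18 = 99.08 °C.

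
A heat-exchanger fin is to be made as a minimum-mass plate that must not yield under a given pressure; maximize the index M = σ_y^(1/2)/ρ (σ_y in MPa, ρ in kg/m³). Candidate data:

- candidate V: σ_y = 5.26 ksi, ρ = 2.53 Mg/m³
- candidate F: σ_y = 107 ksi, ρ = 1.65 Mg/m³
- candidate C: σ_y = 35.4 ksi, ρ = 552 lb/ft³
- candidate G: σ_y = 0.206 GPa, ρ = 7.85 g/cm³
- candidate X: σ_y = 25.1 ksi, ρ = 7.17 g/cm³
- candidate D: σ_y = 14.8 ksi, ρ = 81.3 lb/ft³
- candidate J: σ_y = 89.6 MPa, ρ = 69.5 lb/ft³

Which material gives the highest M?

candidate F

After converting to SI:
  candidate V: σ_y = 36.27 MPa, ρ = 2530 kg/m³
  candidate F: σ_y = 737.7 MPa, ρ = 1650 kg/m³
  candidate C: σ_y = 244.1 MPa, ρ = 8842 kg/m³
  candidate G: σ_y = 206.0 MPa, ρ = 7850 kg/m³
  candidate X: σ_y = 173.1 MPa, ρ = 7170 kg/m³
  candidate D: σ_y = 102.0 MPa, ρ = 1302 kg/m³
  candidate J: σ_y = 89.60 MPa, ρ = 1113 kg/m³
  candidate F: M = 16.5×10⁻³
  candidate J: M = 8.50×10⁻³
  candidate D: M = 7.76×10⁻³
  candidate V: M = 2.38×10⁻³
  candidate X: M = 1.83×10⁻³
  candidate G: M = 1.83×10⁻³
  candidate C: M = 1.77×10⁻³
Candidate F has the largest M.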